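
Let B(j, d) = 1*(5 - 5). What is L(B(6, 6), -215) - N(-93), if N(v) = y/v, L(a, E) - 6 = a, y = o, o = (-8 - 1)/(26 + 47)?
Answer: 13575/2263 ≈ 5.9987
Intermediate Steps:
o = -9/73 ≈ -0.12329
B(j, d) = 0 (B(j, d) = 1*0 = 0)
y = -9/73 ≈ -0.12329
L(a, E) = 6 + a
N(v) = -9/(73*v)
L(B(6, 6), -215) - N(-93) = (6 + 0) - (-9)/(73*(-93)) = 6 - (-9)*(-1)/(73*93) = 6 - 1*3/2263 = 6 - 3/2263 = 13575/2263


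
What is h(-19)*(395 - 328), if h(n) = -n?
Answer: 1273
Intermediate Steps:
h(-19)*(395 - 328) = (-1*(-19))*(395 - 328) = 19*67 = 1273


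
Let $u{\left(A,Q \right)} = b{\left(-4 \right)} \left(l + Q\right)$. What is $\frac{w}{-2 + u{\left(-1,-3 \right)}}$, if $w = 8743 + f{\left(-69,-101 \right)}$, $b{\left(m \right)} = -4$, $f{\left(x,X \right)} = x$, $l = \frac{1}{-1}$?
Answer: $\frac{4337}{7} \approx 619.57$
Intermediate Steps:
$l = -1$
$u{\left(A,Q \right)} = 4 - 4 Q$ ($u{\left(A,Q \right)} = - 4 \left(-1 + Q\right) = 4 - 4 Q$)
$w = 8674$ ($w = 8743 - 69 = 8674$)
$\frac{w}{-2 + u{\left(-1,-3 \right)}} = \frac{8674}{-2 + \left(4 - -12\right)} = \frac{8674}{-2 + \left(4 + 12\right)} = \frac{8674}{-2 + 16} = \frac{8674}{14} = 8674 \cdot \frac{1}{14} = \frac{4337}{7}$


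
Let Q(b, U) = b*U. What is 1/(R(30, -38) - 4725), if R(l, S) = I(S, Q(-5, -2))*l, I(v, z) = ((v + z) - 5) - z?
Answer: -1/6015 ≈ -0.00016625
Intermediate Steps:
Q(b, U) = U*b
I(v, z) = -5 + v (I(v, z) = (-5 + v + z) - z = -5 + v)
R(l, S) = l*(-5 + S) (R(l, S) = (-5 + S)*l = l*(-5 + S))
1/(R(30, -38) - 4725) = 1/(30*(-5 - 38) - 4725) = 1/(30*(-43) - 4725) = 1/(-1290 - 4725) = 1/(-6015) = -1/6015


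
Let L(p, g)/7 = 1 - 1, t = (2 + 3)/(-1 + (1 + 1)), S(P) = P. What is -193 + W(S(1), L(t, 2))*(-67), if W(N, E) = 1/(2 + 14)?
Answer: -3155/16 ≈ -197.19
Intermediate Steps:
t = 5 (t = 5/(-1 + 2) = 5/1 = 5*1 = 5)
L(p, g) = 0 (L(p, g) = 7*(1 - 1) = 7*0 = 0)
W(N, E) = 1/16
-193 + W(S(1), L(t, 2))*(-67) = -193 + (1/16)*(-67) = -193 - 67/16 = -3155/16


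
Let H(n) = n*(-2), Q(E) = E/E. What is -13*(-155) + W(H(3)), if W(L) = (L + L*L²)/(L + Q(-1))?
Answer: 10297/5 ≈ 2059.4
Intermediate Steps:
Q(E) = 1
H(n) = -2*n
W(L) = (L + L³)/(1 + L) (W(L) = (L + L*L²)/(L + 1) = (L + L³)/(1 + L))
-13*(-155) + W(H(3)) = -13*(-155) + (-2*3 + (-2*3)³)/(1 - 2*3) = 2015 + (-6 + (-6)³)/(1 - 6) = 2015 + (-6 - 216)/(-5) = 2015 - ⅕*(-222) = 2015 + 222/5 = 10297/5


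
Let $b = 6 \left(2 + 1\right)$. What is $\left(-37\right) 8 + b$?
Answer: $-278$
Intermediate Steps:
$b = 18$ ($b = 6 \cdot 3 = 18$)
$\left(-37\right) 8 + b = \left(-37\right) 8 + 18 = -296 + 18 = -278$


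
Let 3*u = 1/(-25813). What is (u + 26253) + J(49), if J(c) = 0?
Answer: 2033006066/77439 ≈ 26253.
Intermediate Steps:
u = -1/77439 (u = (⅓)/(-25813) = (⅓)*(-1/25813) = -1/77439 ≈ -1.2913e-5)
(u + 26253) + J(49) = (-1/77439 + 26253) + 0 = 2033006066/77439 + 0 = 2033006066/77439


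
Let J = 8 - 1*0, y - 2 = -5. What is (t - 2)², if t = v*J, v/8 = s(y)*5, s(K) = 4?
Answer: 1633284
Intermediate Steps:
y = -3 (y = 2 - 5 = -3)
v = 160 (v = 8*(4*5) = 8*20 = 160)
J = 8 (J = 8 + 0 = 8)
t = 1280 (t = 160*8 = 1280)
(t - 2)² = (1280 - 2)² = 1278² = 1633284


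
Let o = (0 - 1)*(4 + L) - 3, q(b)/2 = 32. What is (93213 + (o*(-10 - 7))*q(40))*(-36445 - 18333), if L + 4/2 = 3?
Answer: -5582809426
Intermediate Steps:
L = 1 (L = -2 + 3 = 1)
q(b) = 64 (q(b) = 2*32 = 64)
o = -8 (o = (0 - 1)*(4 + 1) - 3 = -1*5 - 3 = -5 - 3 = -8)
(93213 + (o*(-10 - 7))*q(40))*(-36445 - 18333) = (93213 - 8*(-10 - 7)*64)*(-36445 - 18333) = (93213 - 8*(-17)*64)*(-54778) = (93213 + 136*64)*(-54778) = (93213 + 8704)*(-54778) = 101917*(-54778) = -5582809426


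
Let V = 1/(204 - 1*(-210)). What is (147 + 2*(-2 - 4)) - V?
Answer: 55889/414 ≈ 135.00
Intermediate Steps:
V = 1/414 (V = 1/(204 + 210) = 1/414 ≈ 0.0024155)
(147 + 2*(-2 - 4)) - V = (147 + 2*(-2 - 4)) - 1*1/414 = (147 + 2*(-6)) - 1/414 = (147 - 12) - 1/414 = 135 - 1/414 = 55889/414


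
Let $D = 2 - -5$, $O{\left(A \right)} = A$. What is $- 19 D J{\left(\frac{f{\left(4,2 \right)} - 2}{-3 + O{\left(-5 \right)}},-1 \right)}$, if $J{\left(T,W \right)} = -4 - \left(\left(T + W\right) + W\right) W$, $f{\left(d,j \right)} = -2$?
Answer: $\frac{1463}{2} \approx 731.5$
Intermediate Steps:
$D = 7$ ($D = 2 + 5 = 7$)
$J{\left(T,W \right)} = -4 - W \left(T + 2 W\right)$ ($J{\left(T,W \right)} = -4 - \left(T + 2 W\right) W = -4 - W \left(T + 2 W\right)$)
$- 19 D J{\left(\frac{f{\left(4,2 \right)} - 2}{-3 + O{\left(-5 \right)}},-1 \right)} = \left(-19\right) 7 \left(-4 - 2 \left(-1\right)^{2} - \frac{-2 - 2}{-3 - 5} \left(-1\right)\right) = - 133 \left(-4 - 2 - - \frac{4}{-8} \left(-1\right)\right) = - 133 \left(-4 - 2 - \left(-4\right) \left(- \frac{1}{8}\right) \left(-1\right)\right) = - 133 \left(-4 - 2 - \frac{1}{2} \left(-1\right)\right) = - 133 \left(-4 - 2 + \frac{1}{2}\right) = \left(-133\right) \left(- \frac{11}{2}\right) = \frac{1463}{2}$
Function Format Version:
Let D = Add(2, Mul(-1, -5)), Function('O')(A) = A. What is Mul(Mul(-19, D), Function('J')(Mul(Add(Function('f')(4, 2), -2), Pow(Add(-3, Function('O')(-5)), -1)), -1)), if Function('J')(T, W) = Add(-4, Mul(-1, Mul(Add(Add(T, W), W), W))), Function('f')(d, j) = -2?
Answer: Rational(1463, 2) ≈ 731.50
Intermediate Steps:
D = 7 (D = Add(2, 5) = 7)
Function('J')(T, W) = Add(-4, Mul(-1, W, Add(T, Mul(2, W)))) (Function('J')(T, W) = Add(-4, Mul(-1, Mul(Add(T, Mul(2, W)), W))) = Add(-4, Mul(-1, Mul(W, Add(T, Mul(2, W))))) = Add(-4, Mul(-1, W, Add(T, Mul(2, W)))))
Mul(Mul(-19, D), Function('J')(Mul(Add(Function('f')(4, 2), -2), Pow(Add(-3, Function('O')(-5)), -1)), -1)) = Mul(Mul(-19, 7), Add(-4, Mul(-2, Pow(-1, 2)), Mul(-1, Mul(Add(-2, -2), Pow(Add(-3, -5), -1)), -1))) = Mul(-133, Add(-4, Mul(-2, 1), Mul(-1, Mul(-4, Pow(-8, -1)), -1))) = Mul(-133, Add(-4, -2, Mul(-1, Mul(-4, Rational(-1, 8)), -1))) = Mul(-133, Add(-4, -2, Mul(-1, Rational(1, 2), -1))) = Mul(-133, Add(-4, -2, Rational(1, 2))) = Mul(-133, Rational(-11, 2)) = Rational(1463, 2)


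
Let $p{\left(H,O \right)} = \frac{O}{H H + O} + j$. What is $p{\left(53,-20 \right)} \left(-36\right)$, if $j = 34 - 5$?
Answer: $- \frac{2910996}{2789} \approx -1043.7$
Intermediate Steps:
$j = 29$
$p{\left(H,O \right)} = 29 + \frac{O}{O + H^{2}}$ ($p{\left(H,O \right)} = \frac{O}{H H + O} + 29 = \frac{O}{H^{2} + O} + 29 = \frac{O}{O + H^{2}} + 29 = 29 + \frac{O}{O + H^{2}}$)
$p{\left(53,-20 \right)} \left(-36\right) = \frac{29 \cdot 53^{2} + 30 \left(-20\right)}{-20 + 53^{2}} \left(-36\right) = \frac{29 \cdot 2809 - 600}{-20 + 2809} \left(-36\right) = \frac{81461 - 600}{2789} \left(-36\right) = \frac{1}{2789} \cdot 80861 \left(-36\right) = \frac{80861}{2789} \left(-36\right) = - \frac{2910996}{2789}$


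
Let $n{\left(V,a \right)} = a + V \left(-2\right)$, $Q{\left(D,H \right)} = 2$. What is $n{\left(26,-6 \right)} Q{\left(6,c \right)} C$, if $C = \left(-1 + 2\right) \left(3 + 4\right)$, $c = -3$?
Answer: $-812$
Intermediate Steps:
$C = 7$ ($C = 1 \cdot 7 = 7$)
$n{\left(V,a \right)} = a - 2 V$
$n{\left(26,-6 \right)} Q{\left(6,c \right)} C = \left(-6 - 52\right) 2 \cdot 7 = \left(-6 - 52\right) 14 = \left(-58\right) 14 = -812$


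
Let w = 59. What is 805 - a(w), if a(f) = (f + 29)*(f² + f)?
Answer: -310715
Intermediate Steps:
a(f) = (29 + f)*(f + f²)
805 - a(w) = 805 - 59*(29 + 59² + 30*59) = 805 - 59*(29 + 3481 + 1770) = 805 - 59*5280 = 805 - 1*311520 = 805 - 311520 = -310715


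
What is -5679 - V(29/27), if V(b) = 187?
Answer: -5866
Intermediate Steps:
-5679 - V(29/27) = -5679 - 1*187 = -5679 - 187 = -5866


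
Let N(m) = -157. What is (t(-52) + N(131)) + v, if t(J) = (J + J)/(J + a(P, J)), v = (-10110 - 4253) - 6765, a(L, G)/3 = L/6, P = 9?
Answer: -2021867/95 ≈ -21283.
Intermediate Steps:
a(L, G) = L/2 (a(L, G) = 3*(L/6) = L/2)
v = -21128 (v = -14363 - 6765 = -21128)
t(J) = 2*J/(9/2 + J) (t(J) = (J + J)/(J + (½)*9) = (2*J)/(J + 9/2) = (2*J)/(9/2 + J) = 2*J/(9/2 + J))
(t(-52) + N(131)) + v = (4*(-52)/(9 + 2*(-52)) - 157) - 21128 = (4*(-52)/(9 - 104) - 157) - 21128 = (4*(-52)/(-95) - 157) - 21128 = (4*(-52)*(-1/95) - 157) - 21128 = (208/95 - 157) - 21128 = -14707/95 - 21128 = -2021867/95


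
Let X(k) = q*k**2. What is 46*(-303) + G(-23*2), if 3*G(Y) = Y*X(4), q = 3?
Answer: -14674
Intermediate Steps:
X(k) = 3*k**2
G(Y) = 16*Y (G(Y) = (Y*(3*4**2))/3 = (Y*(3*16))/3 = (Y*48)/3 = (48*Y)/3 = 16*Y)
46*(-303) + G(-23*2) = 46*(-303) + 16*(-23*2) = -13938 + 16*(-46) = -13938 - 736 = -14674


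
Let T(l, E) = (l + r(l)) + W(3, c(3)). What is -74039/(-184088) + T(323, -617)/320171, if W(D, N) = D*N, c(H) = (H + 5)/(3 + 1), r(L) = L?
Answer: 23825166045/58939639048 ≈ 0.40423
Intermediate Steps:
c(H) = 5/4 + H/4 (c(H) = (5 + H)/4 = (5 + H)*(¼) = 5/4 + H/4)
T(l, E) = 6 + 2*l (T(l, E) = (l + l) + 3*(5/4 + (¼)*3) = 2*l + 3*(5/4 + ¾) = 2*l + 3*2 = 2*l + 6 = 6 + 2*l)
-74039/(-184088) + T(323, -617)/320171 = -74039/(-184088) + (6 + 2*323)/320171 = -74039*(-1/184088) + (6 + 646)*(1/320171) = 74039/184088 + 652*(1/320171) = 74039/184088 + 652/320171 = 23825166045/58939639048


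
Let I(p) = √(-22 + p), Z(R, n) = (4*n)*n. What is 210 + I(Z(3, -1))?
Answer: 210 + 3*I*√2 ≈ 210.0 + 4.2426*I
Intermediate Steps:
Z(R, n) = 4*n²
210 + I(Z(3, -1)) = 210 + √(-22 + 4*(-1)²) = 210 + √(-22 + 4*1) = 210 + √(-22 + 4) = 210 + √(-18) = 210 + 3*I*√2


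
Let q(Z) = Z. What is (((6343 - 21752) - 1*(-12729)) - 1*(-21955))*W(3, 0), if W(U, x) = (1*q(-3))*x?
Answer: 0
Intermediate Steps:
W(U, x) = -3*x (W(U, x) = (1*(-3))*x = -3*x)
(((6343 - 21752) - 1*(-12729)) - 1*(-21955))*W(3, 0) = (((6343 - 21752) - 1*(-12729)) - 1*(-21955))*(-3*0) = ((-15409 + 12729) + 21955)*0 = (-2680 + 21955)*0 = 19275*0 = 0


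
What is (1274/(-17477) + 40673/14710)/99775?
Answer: 692101481/25650822499250 ≈ 2.6982e-5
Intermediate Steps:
(1274/(-17477) + 40673/14710)/99775 = (1274*(-1/17477) + 40673*(1/14710))*(1/99775) = (-1274/17477 + 40673/14710)*(1/99775) = (692101481/257086670)*(1/99775) = 692101481/25650822499250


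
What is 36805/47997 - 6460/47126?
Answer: 712205905/1130953311 ≈ 0.62974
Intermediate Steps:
36805/47997 - 6460/47126 = 36805*(1/47997) - 6460*1/47126 = 36805/47997 - 3230/23563 = 712205905/1130953311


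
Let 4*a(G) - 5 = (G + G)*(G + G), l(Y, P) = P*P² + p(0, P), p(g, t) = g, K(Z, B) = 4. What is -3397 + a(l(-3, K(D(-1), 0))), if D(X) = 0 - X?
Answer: 2801/4 ≈ 700.25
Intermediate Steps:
D(X) = -X
l(Y, P) = P³ (l(Y, P) = P*P² + 0 = P³ + 0 = P³)
a(G) = 5/4 + G² (a(G) = 5/4 + ((G + G)*(G + G))/4 = 5/4 + ((2*G)*(2*G))/4 = 5/4 + (4*G²)/4 = 5/4 + G²)
-3397 + a(l(-3, K(D(-1), 0))) = -3397 + (5/4 + (4³)²) = -3397 + (5/4 + 64²) = -3397 + (5/4 + 4096) = -3397 + 16389/4 = 2801/4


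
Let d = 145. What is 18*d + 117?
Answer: 2727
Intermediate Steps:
18*d + 117 = 18*145 + 117 = 2610 + 117 = 2727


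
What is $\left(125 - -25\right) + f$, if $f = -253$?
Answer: $-103$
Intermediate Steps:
$\left(125 - -25\right) + f = \left(125 - -25\right) - 253 = \left(125 + 25\right) - 253 = 150 - 253 = -103$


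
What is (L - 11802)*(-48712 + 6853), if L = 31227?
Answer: -813111075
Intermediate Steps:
(L - 11802)*(-48712 + 6853) = (31227 - 11802)*(-48712 + 6853) = 19425*(-41859) = -813111075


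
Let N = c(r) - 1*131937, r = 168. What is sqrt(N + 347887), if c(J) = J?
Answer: sqrt(216118) ≈ 464.88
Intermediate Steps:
N = -131769 (N = 168 - 1*131937 = 168 - 131937 = -131769)
sqrt(N + 347887) = sqrt(-131769 + 347887) = sqrt(216118)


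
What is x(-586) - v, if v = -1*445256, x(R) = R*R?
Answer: 788652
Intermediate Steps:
x(R) = R²
v = -445256
x(-586) - v = (-586)² - 1*(-445256) = 343396 + 445256 = 788652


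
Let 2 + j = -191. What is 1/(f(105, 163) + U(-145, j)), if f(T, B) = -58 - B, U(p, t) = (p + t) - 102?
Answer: -1/661 ≈ -0.0015129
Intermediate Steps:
j = -193 (j = -2 - 191 = -193)
U(p, t) = -102 + p + t
1/(f(105, 163) + U(-145, j)) = 1/((-58 - 1*163) + (-102 - 145 - 193)) = 1/((-58 - 163) - 440) = 1/(-221 - 440) = 1/(-661) = -1/661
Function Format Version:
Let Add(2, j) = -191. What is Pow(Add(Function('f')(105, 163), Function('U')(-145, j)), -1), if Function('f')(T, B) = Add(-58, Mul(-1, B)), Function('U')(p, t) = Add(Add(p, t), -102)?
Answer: Rational(-1, 661) ≈ -0.0015129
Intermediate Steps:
j = -193 (j = Add(-2, -191) = -193)
Function('U')(p, t) = Add(-102, p, t)
Pow(Add(Function('f')(105, 163), Function('U')(-145, j)), -1) = Pow(Add(Add(-58, Mul(-1, 163)), Add(-102, -145, -193)), -1) = Pow(Add(Add(-58, -163), -440), -1) = Pow(Add(-221, -440), -1) = Pow(-661, -1) = Rational(-1, 661)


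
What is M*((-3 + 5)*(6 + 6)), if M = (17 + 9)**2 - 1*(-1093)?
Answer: 42456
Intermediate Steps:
M = 1769 (M = 26**2 + 1093 = 676 + 1093 = 1769)
M*((-3 + 5)*(6 + 6)) = 1769*((-3 + 5)*(6 + 6)) = 1769*(2*12) = 1769*24 = 42456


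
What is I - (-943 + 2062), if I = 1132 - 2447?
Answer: -2434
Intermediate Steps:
I = -1315
I - (-943 + 2062) = -1315 - (-943 + 2062) = -1315 - 1*1119 = -1315 - 1119 = -2434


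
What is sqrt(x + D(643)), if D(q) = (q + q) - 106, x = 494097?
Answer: sqrt(495277) ≈ 703.76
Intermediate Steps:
D(q) = -106 + 2*q (D(q) = 2*q - 106 = -106 + 2*q)
sqrt(x + D(643)) = sqrt(494097 + (-106 + 2*643)) = sqrt(494097 + (-106 + 1286)) = sqrt(494097 + 1180) = sqrt(495277)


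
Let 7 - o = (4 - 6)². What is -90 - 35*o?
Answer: -195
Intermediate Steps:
o = 3 (o = 7 - (4 - 6)² = 7 - 1*(-2)² = 7 - 1*4 = 7 - 4 = 3)
-90 - 35*o = -90 - 35*3 = -90 - 105 = -195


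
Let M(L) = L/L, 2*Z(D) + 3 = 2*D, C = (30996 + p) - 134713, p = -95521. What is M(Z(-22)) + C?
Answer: -199237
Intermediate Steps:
C = -199238 (C = (30996 - 95521) - 134713 = -64525 - 134713 = -199238)
Z(D) = -3/2 + D (Z(D) = -3/2 + (2*D)/2 = -3/2 + D)
M(L) = 1
M(Z(-22)) + C = 1 - 199238 = -199237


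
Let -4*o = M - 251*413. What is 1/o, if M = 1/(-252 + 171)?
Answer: 81/2099176 ≈ 3.8587e-5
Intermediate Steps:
M = -1/81 (M = 1/(-81) = -1/81 ≈ -0.012346)
o = 2099176/81 (o = -(-1/81 - 251*413)/4 = -(-1/81 - 103663)/4 = -¼*(-8396704/81) = 2099176/81 ≈ 25916.)
1/o = 1/(2099176/81) = 81/2099176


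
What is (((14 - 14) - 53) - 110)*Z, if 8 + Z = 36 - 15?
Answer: -2119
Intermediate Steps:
Z = 13 (Z = -8 + (36 - 15) = -8 + 21 = 13)
(((14 - 14) - 53) - 110)*Z = (((14 - 14) - 53) - 110)*13 = ((0 - 53) - 110)*13 = (-53 - 110)*13 = -163*13 = -2119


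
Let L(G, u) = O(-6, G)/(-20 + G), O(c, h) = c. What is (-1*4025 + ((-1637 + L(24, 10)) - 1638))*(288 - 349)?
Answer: 890783/2 ≈ 4.4539e+5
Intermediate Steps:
L(G, u) = -6/(-20 + G)
(-1*4025 + ((-1637 + L(24, 10)) - 1638))*(288 - 349) = (-1*4025 + ((-1637 - 6/(-20 + 24)) - 1638))*(288 - 349) = (-4025 + ((-1637 - 6/4) - 1638))*(-61) = (-4025 + ((-1637 - 6*¼) - 1638))*(-61) = (-4025 + ((-1637 - 3/2) - 1638))*(-61) = (-4025 + (-3277/2 - 1638))*(-61) = (-4025 - 6553/2)*(-61) = -14603/2*(-61) = 890783/2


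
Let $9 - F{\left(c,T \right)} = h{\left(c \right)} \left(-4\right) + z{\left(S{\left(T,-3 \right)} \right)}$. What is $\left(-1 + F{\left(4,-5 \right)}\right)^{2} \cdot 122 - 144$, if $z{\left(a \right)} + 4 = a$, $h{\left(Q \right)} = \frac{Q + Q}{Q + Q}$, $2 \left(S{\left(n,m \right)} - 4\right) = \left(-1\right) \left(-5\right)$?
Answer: $\frac{21733}{2} \approx 10867.0$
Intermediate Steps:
$S{\left(n,m \right)} = \frac{13}{2}$ ($S{\left(n,m \right)} = 4 + \frac{\left(-1\right) \left(-5\right)}{2} = 4 + \frac{1}{2} \cdot 5 = 4 + \frac{5}{2} = \frac{13}{2}$)
$h{\left(Q \right)} = 1$ ($h{\left(Q \right)} = \frac{2 Q}{2 Q} = 2 Q \frac{1}{2 Q} = 1$)
$z{\left(a \right)} = -4 + a$
$F{\left(c,T \right)} = \frac{21}{2}$ ($F{\left(c,T \right)} = 9 - \left(1 \left(-4\right) + \left(-4 + \frac{13}{2}\right)\right) = 9 - \left(-4 + \frac{5}{2}\right) = 9 - - \frac{3}{2} = 9 + \frac{3}{2} = \frac{21}{2}$)
$\left(-1 + F{\left(4,-5 \right)}\right)^{2} \cdot 122 - 144 = \left(-1 + \frac{21}{2}\right)^{2} \cdot 122 - 144 = \left(\frac{19}{2}\right)^{2} \cdot 122 - 144 = \frac{361}{4} \cdot 122 - 144 = \frac{22021}{2} - 144 = \frac{21733}{2}$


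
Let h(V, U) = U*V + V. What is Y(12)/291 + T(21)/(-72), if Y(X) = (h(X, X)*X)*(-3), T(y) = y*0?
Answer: -1872/97 ≈ -19.299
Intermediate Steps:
T(y) = 0
h(V, U) = V + U*V
Y(X) = -3*X²*(1 + X) (Y(X) = ((X*(1 + X))*X)*(-3) = (X²*(1 + X))*(-3) = -3*X²*(1 + X))
Y(12)/291 + T(21)/(-72) = (3*12²*(-1 - 1*12))/291 + 0/(-72) = (3*144*(-1 - 12))*(1/291) + 0*(-1/72) = (3*144*(-13))*(1/291) + 0 = -5616*1/291 + 0 = -1872/97 + 0 = -1872/97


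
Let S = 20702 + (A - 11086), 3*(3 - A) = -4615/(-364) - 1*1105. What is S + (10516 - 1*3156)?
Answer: 485607/28 ≈ 17343.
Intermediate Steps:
A = 10279/28 (A = 3 - (-4615/(-364) - 1*1105)/3 = 3 - (-4615*(-1/364) - 1105)/3 = 3 - (355/28 - 1105)/3 = 3 - ⅓*(-30585/28) = 3 + 10195/28 = 10279/28 ≈ 367.11)
S = 279527/28 (S = 20702 + (10279/28 - 11086) = 20702 - 300129/28 = 279527/28 ≈ 9983.1)
S + (10516 - 1*3156) = 279527/28 + (10516 - 1*3156) = 279527/28 + (10516 - 3156) = 279527/28 + 7360 = 485607/28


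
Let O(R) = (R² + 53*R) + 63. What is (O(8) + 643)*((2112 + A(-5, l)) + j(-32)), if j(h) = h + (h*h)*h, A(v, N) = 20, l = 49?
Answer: -36617592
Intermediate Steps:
O(R) = 63 + R² + 53*R
j(h) = h + h³ (j(h) = h + h²*h = h + h³)
(O(8) + 643)*((2112 + A(-5, l)) + j(-32)) = ((63 + 8² + 53*8) + 643)*((2112 + 20) + (-32 + (-32)³)) = ((63 + 64 + 424) + 643)*(2132 + (-32 - 32768)) = (551 + 643)*(2132 - 32800) = 1194*(-30668) = -36617592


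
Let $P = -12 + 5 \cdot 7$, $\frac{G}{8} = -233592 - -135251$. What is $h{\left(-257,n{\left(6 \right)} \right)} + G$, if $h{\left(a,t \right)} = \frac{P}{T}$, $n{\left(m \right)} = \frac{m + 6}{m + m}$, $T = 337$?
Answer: $- \frac{265127313}{337} \approx -7.8673 \cdot 10^{5}$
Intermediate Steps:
$n{\left(m \right)} = \frac{6 + m}{2 m}$
$G = -786728$ ($G = 8 \left(-233592 - -135251\right) = 8 \left(-233592 + 135251\right) = 8 \left(-98341\right) = -786728$)
$P = 23$ ($P = -12 + 35 = 23$)
$h{\left(a,t \right)} = \frac{23}{337}$
$h{\left(-257,n{\left(6 \right)} \right)} + G = \frac{23}{337} - 786728 = - \frac{265127313}{337}$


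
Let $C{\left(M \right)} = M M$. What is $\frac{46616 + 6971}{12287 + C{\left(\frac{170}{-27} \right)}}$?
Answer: $\frac{39064923}{8986123} \approx 4.3473$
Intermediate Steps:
$C{\left(M \right)} = M^{2}$
$\frac{46616 + 6971}{12287 + C{\left(\frac{170}{-27} \right)}} = \frac{46616 + 6971}{12287 + \left(\frac{170}{-27}\right)^{2}} = \frac{53587}{12287 + \left(170 \left(- \frac{1}{27}\right)\right)^{2}} = \frac{53587}{12287 + \left(- \frac{170}{27}\right)^{2}} = \frac{53587}{12287 + \frac{28900}{729}} = \frac{53587}{\frac{8986123}{729}} = 53587 \cdot \frac{729}{8986123} = \frac{39064923}{8986123}$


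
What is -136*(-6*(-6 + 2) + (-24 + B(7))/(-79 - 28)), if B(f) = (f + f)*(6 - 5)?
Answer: -350608/107 ≈ -3276.7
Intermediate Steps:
B(f) = 2*f (B(f) = (2*f)*1 = 2*f)
-136*(-6*(-6 + 2) + (-24 + B(7))/(-79 - 28)) = -136*(-6*(-6 + 2) + (-24 + 2*7)/(-79 - 28)) = -136*(-6*(-4) + (-24 + 14)/(-107)) = -136*(24 - 10*(-1/107)) = -136*(24 + 10/107) = -136*2578/107 = -350608/107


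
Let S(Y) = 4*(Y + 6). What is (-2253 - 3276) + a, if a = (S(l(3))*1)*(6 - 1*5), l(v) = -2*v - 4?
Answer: -5545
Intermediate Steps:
l(v) = -4 - 2*v
S(Y) = 24 + 4*Y (S(Y) = 4*(6 + Y) = 24 + 4*Y)
a = -16 (a = ((24 + 4*(-4 - 2*3))*1)*(6 - 1*5) = ((24 + 4*(-4 - 6))*1)*(6 - 5) = ((24 + 4*(-10))*1)*1 = ((24 - 40)*1)*1 = -16*1*1 = -16*1 = -16)
(-2253 - 3276) + a = (-2253 - 3276) - 16 = -5529 - 16 = -5545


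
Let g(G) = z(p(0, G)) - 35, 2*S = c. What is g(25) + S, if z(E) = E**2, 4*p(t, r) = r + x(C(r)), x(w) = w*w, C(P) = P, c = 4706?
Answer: 114897/4 ≈ 28724.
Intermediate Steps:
x(w) = w**2
S = 2353 (S = (1/2)*4706 = 2353)
p(t, r) = r/4 + r**2/4 (p(t, r) = (r + r**2)/4 = r/4 + r**2/4)
g(G) = -35 + G**2*(1 + G)**2/16 (g(G) = (G*(1 + G)/4)**2 - 35 = G**2*(1 + G)**2/16 - 35 = -35 + G**2*(1 + G)**2/16)
g(25) + S = (-35 + (1/16)*25**2*(1 + 25)**2) + 2353 = (-35 + (1/16)*625*26**2) + 2353 = (-35 + (1/16)*625*676) + 2353 = (-35 + 105625/4) + 2353 = 105485/4 + 2353 = 114897/4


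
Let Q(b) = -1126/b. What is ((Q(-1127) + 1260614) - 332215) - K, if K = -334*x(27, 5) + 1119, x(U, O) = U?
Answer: 1055208972/1127 ≈ 9.3630e+5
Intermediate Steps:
K = -7899 (K = -334*27 + 1119 = -9018 + 1119 = -7899)
((Q(-1127) + 1260614) - 332215) - K = ((-1126/(-1127) + 1260614) - 332215) - 1*(-7899) = ((-1126*(-1/1127) + 1260614) - 332215) + 7899 = ((1126/1127 + 1260614) - 332215) + 7899 = (1420713104/1127 - 332215) + 7899 = 1046306799/1127 + 7899 = 1055208972/1127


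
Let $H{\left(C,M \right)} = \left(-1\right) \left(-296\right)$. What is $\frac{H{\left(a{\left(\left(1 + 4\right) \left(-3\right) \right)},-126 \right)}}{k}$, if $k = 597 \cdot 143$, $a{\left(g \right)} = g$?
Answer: $\frac{296}{85371} \approx 0.0034672$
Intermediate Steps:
$H{\left(C,M \right)} = 296$
$k = 85371$
$\frac{H{\left(a{\left(\left(1 + 4\right) \left(-3\right) \right)},-126 \right)}}{k} = \frac{296}{85371}$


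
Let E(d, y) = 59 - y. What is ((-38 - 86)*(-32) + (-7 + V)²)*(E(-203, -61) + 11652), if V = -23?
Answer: 57306096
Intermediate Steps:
((-38 - 86)*(-32) + (-7 + V)²)*(E(-203, -61) + 11652) = ((-38 - 86)*(-32) + (-7 - 23)²)*((59 - 1*(-61)) + 11652) = (-124*(-32) + (-30)²)*((59 + 61) + 11652) = (3968 + 900)*(120 + 11652) = 4868*11772 = 57306096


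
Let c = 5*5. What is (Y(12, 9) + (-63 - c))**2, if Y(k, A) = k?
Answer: 5776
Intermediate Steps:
c = 25
(Y(12, 9) + (-63 - c))**2 = (12 + (-63 - 1*25))**2 = (12 + (-63 - 25))**2 = (12 - 88)**2 = (-76)**2 = 5776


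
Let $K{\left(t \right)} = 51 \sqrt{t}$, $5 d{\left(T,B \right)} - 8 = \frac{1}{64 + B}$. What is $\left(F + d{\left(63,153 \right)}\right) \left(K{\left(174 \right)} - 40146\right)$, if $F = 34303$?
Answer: $- \frac{1494253871832}{1085} + \frac{1898245092 \sqrt{174}}{1085} \approx -1.3541 \cdot 10^{9}$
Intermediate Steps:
$d{\left(T,B \right)} = \frac{8}{5} + \frac{1}{5 \left(64 + B\right)}$
$\left(F + d{\left(63,153 \right)}\right) \left(K{\left(174 \right)} - 40146\right) = \left(34303 + \frac{513 + 8 \cdot 153}{5 \left(64 + 153\right)}\right) \left(51 \sqrt{174} - 40146\right) = \left(34303 + \frac{513 + 1224}{5 \cdot 217}\right) \left(-40146 + 51 \sqrt{174}\right) = \left(34303 + \frac{1}{5} \cdot \frac{1}{217} \cdot 1737\right) \left(-40146 + 51 \sqrt{174}\right) = \left(34303 + \frac{1737}{1085}\right) \left(-40146 + 51 \sqrt{174}\right) = \frac{37220492 \left(-40146 + 51 \sqrt{174}\right)}{1085} = - \frac{1494253871832}{1085} + \frac{1898245092 \sqrt{174}}{1085}$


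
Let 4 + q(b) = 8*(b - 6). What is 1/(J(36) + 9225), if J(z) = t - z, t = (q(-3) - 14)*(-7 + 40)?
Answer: 1/6219 ≈ 0.00016080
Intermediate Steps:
q(b) = -52 + 8*b (q(b) = -4 + 8*(b - 6) = -4 + 8*(-6 + b) = -4 + (-48 + 8*b) = -52 + 8*b)
t = -2970 (t = ((-52 + 8*(-3)) - 14)*(-7 + 40) = ((-52 - 24) - 14)*33 = (-76 - 14)*33 = -90*33 = -2970)
J(z) = -2970 - z
1/(J(36) + 9225) = 1/((-2970 - 1*36) + 9225) = 1/((-2970 - 36) + 9225) = 1/(-3006 + 9225) = 1/6219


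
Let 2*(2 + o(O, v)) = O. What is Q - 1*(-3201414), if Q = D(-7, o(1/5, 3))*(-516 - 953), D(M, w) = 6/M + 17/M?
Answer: 22443685/7 ≈ 3.2062e+6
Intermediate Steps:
o(O, v) = -2 + O/2
D(M, w) = 23/M
Q = 33787/7 (Q = (23/(-7))*(-516 - 953) = (23*(-1/7))*(-1469) = -23/7*(-1469) = 33787/7 ≈ 4826.7)
Q - 1*(-3201414) = 33787/7 - 1*(-3201414) = 33787/7 + 3201414 = 22443685/7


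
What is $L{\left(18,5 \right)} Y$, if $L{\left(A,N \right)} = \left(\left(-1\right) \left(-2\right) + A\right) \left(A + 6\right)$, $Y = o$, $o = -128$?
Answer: $-61440$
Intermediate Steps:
$Y = -128$
$L{\left(A,N \right)} = \left(2 + A\right) \left(6 + A\right)$
$L{\left(18,5 \right)} Y = \left(12 + 18^{2} + 8 \cdot 18\right) \left(-128\right) = \left(12 + 324 + 144\right) \left(-128\right) = 480 \left(-128\right) = -61440$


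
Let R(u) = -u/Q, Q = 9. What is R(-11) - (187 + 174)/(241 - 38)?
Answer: -1016/1827 ≈ -0.55610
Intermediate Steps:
R(u) = -u/9
R(-11) - (187 + 174)/(241 - 38) = -1/9*(-11) - (187 + 174)/(241 - 38) = 11/9 - 361/203 = -1016/1827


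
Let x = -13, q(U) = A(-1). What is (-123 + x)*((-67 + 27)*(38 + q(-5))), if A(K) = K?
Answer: 201280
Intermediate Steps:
q(U) = -1
(-123 + x)*((-67 + 27)*(38 + q(-5))) = (-123 - 13)*((-67 + 27)*(38 - 1)) = -(-5440)*37 = -136*(-1480) = 201280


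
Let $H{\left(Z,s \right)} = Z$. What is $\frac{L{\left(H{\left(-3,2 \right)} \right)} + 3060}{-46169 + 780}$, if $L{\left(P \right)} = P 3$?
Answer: $- \frac{3051}{45389} \approx -0.067219$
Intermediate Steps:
$L{\left(P \right)} = 3 P$
$\frac{L{\left(H{\left(-3,2 \right)} \right)} + 3060}{-46169 + 780} = \frac{3 \left(-3\right) + 3060}{-46169 + 780} = \frac{-9 + 3060}{-45389} = 3051 \left(- \frac{1}{45389}\right) = - \frac{3051}{45389}$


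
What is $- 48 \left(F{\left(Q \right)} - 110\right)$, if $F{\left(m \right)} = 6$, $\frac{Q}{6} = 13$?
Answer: $4992$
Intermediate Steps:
$Q = 78$ ($Q = 6 \cdot 13 = 78$)
$- 48 \left(F{\left(Q \right)} - 110\right) = - 48 \left(6 - 110\right) = \left(-48\right) \left(-104\right) = 4992$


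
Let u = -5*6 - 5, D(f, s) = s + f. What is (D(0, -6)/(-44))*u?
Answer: -105/22 ≈ -4.7727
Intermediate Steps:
D(f, s) = f + s
u = -35 (u = -30 - 5 = -35)
(D(0, -6)/(-44))*u = ((0 - 6)/(-44))*(-35) = -6*(-1/44)*(-35) = (3/22)*(-35) = -105/22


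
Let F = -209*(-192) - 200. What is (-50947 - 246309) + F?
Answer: -257328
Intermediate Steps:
F = 39928 (F = 40128 - 200 = 39928)
(-50947 - 246309) + F = (-50947 - 246309) + 39928 = -297256 + 39928 = -257328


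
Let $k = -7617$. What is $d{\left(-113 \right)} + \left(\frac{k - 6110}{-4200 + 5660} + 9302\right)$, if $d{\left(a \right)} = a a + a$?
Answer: $\frac{32044953}{1460} \approx 21949.0$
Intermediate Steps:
$d{\left(a \right)} = a + a^{2}$ ($d{\left(a \right)} = a^{2} + a = a + a^{2}$)
$d{\left(-113 \right)} + \left(\frac{k - 6110}{-4200 + 5660} + 9302\right) = - 113 \left(1 - 113\right) + \left(\frac{-7617 - 6110}{-4200 + 5660} + 9302\right) = \left(-113\right) \left(-112\right) + \left(- \frac{13727}{1460} + 9302\right) = 12656 + \left(\left(-13727\right) \frac{1}{1460} + 9302\right) = 12656 + \left(- \frac{13727}{1460} + 9302\right) = 12656 + \frac{13567193}{1460} = \frac{32044953}{1460}$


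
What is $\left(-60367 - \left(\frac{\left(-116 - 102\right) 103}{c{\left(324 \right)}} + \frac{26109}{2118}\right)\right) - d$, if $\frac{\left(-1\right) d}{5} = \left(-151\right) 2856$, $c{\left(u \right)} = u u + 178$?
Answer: $- \frac{82280972070583}{37119362} \approx -2.2167 \cdot 10^{6}$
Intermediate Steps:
$c{\left(u \right)} = 178 + u^{2}$ ($c{\left(u \right)} = u^{2} + 178 = 178 + u^{2}$)
$d = 2156280$ ($d = - 5 \left(\left(-151\right) 2856\right) = \left(-5\right) \left(-431256\right) = 2156280$)
$\left(-60367 - \left(\frac{\left(-116 - 102\right) 103}{c{\left(324 \right)}} + \frac{26109}{2118}\right)\right) - d = \left(-60367 - \left(\frac{\left(-116 - 102\right) 103}{178 + 324^{2}} + \frac{26109}{2118}\right)\right) - 2156280 = \left(-60367 - \left(\frac{\left(-218\right) 103}{178 + 104976} + 26109 \cdot \frac{1}{2118}\right)\right) - 2156280 = \left(-60367 - \left(- \frac{22454}{105154} + \frac{8703}{706}\right)\right) - 2156280 = \left(-60367 - \left(\left(-22454\right) \frac{1}{105154} + \frac{8703}{706}\right)\right) - 2156280 = \left(-60367 - \left(- \frac{11227}{52577} + \frac{8703}{706}\right)\right) - 2156280 = \left(-60367 - \frac{449651369}{37119362}\right) - 2156280 = - \frac{2241234177223}{37119362} - 2156280 = - \frac{82280972070583}{37119362}$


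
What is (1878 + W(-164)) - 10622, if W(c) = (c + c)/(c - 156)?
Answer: -349719/40 ≈ -8743.0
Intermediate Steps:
W(c) = 2*c/(-156 + c) (W(c) = (2*c)/(-156 + c) = 2*c/(-156 + c))
(1878 + W(-164)) - 10622 = (1878 + 2*(-164)/(-156 - 164)) - 10622 = (1878 + 2*(-164)/(-320)) - 10622 = (1878 + 2*(-164)*(-1/320)) - 10622 = (1878 + 41/40) - 10622 = 75161/40 - 10622 = -349719/40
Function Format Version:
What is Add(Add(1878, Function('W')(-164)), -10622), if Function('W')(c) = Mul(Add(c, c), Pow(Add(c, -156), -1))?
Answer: Rational(-349719, 40) ≈ -8743.0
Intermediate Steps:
Function('W')(c) = Mul(2, c, Pow(Add(-156, c), -1)) (Function('W')(c) = Mul(Mul(2, c), Pow(Add(-156, c), -1)) = Mul(2, c, Pow(Add(-156, c), -1)))
Add(Add(1878, Function('W')(-164)), -10622) = Add(Add(1878, Mul(2, -164, Pow(Add(-156, -164), -1))), -10622) = Add(Add(1878, Mul(2, -164, Pow(-320, -1))), -10622) = Add(Add(1878, Mul(2, -164, Rational(-1, 320))), -10622) = Add(Add(1878, Rational(41, 40)), -10622) = Add(Rational(75161, 40), -10622) = Rational(-349719, 40)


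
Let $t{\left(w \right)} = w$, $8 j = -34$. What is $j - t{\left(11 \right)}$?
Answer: $- \frac{61}{4} \approx -15.25$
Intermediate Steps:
$j = - \frac{17}{4}$ ($j = \frac{1}{8} \left(-34\right) = - \frac{17}{4} \approx -4.25$)
$j - t{\left(11 \right)} = - \frac{17}{4} - 11 = - \frac{61}{4}$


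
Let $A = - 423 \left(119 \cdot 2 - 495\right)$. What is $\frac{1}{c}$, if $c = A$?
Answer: $\frac{1}{108711} \approx 9.1987 \cdot 10^{-6}$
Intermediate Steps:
$A = 108711$ ($A = - 423 \left(238 - 495\right) = \left(-423\right) \left(-257\right) = 108711$)
$c = 108711$
$\frac{1}{c} = \frac{1}{108711}$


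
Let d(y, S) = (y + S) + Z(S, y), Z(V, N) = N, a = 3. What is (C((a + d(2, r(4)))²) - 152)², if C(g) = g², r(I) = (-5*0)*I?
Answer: 5058001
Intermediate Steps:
r(I) = 0 (r(I) = 0*I = 0)
d(y, S) = S + 2*y (d(y, S) = (y + S) + y = (S + y) + y = S + 2*y)
(C((a + d(2, r(4)))²) - 152)² = (((3 + (0 + 2*2))²)² - 152)² = (((3 + (0 + 4))²)² - 152)² = (((3 + 4)²)² - 152)² = ((7²)² - 152)² = (49² - 152)² = (2401 - 152)² = 2249² = 5058001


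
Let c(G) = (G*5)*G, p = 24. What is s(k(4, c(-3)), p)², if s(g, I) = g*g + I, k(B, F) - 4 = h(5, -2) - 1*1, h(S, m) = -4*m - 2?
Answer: 11025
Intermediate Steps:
c(G) = 5*G² (c(G) = (5*G)*G = 5*G²)
h(S, m) = -2 - 4*m
k(B, F) = 9 (k(B, F) = 4 + ((-2 - 4*(-2)) - 1*1) = 4 + ((-2 + 8) - 1) = 4 + (6 - 1) = 4 + 5 = 9)
s(g, I) = I + g² (s(g, I) = g² + I = I + g²)
s(k(4, c(-3)), p)² = (24 + 9²)² = (24 + 81)² = 105² = 11025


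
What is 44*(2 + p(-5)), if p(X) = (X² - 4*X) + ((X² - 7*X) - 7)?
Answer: 4400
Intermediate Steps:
p(X) = -7 - 11*X + 2*X² (p(X) = (X² - 4*X) + (-7 + X² - 7*X) = -7 - 11*X + 2*X²)
44*(2 + p(-5)) = 44*(2 + (-7 - 11*(-5) + 2*(-5)²)) = 44*(2 + (-7 + 55 + 2*25)) = 44*(2 + (-7 + 55 + 50)) = 44*(2 + 98) = 44*100 = 4400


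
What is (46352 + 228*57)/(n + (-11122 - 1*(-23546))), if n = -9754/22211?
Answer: 17813222/3728915 ≈ 4.7771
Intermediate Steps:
n = -9754/22211 (n = -9754*1/22211 = -9754/22211 ≈ -0.43915)
(46352 + 228*57)/(n + (-11122 - 1*(-23546))) = (46352 + 228*57)/(-9754/22211 + (-11122 - 1*(-23546))) = (46352 + 12996)/(-9754/22211 + (-11122 + 23546)) = 59348/(-9754/22211 + 12424) = 59348/(275939710/22211) = 59348*(22211/275939710) = 17813222/3728915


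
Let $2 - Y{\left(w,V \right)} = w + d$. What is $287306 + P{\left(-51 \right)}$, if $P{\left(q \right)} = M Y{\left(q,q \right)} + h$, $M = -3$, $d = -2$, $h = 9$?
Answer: $287150$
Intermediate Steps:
$Y{\left(w,V \right)} = 4 - w$ ($Y{\left(w,V \right)} = 2 - \left(w - 2\right) = 2 - \left(-2 + w\right) = 4 - w$)
$P{\left(q \right)} = -3 + 3 q$ ($P{\left(q \right)} = - 3 \left(4 - q\right) + 9 = \left(-12 + 3 q\right) + 9 = -3 + 3 q$)
$287306 + P{\left(-51 \right)} = 287306 + \left(-3 + 3 \left(-51\right)\right) = 287306 - 156 = 287150$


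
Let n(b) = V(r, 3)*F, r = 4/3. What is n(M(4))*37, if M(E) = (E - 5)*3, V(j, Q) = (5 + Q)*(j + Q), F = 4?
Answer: 15392/3 ≈ 5130.7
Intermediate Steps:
r = 4/3 (r = 4*(⅓) = 4/3 ≈ 1.3333)
V(j, Q) = (5 + Q)*(Q + j)
M(E) = -15 + 3*E (M(E) = (-5 + E)*3 = -15 + 3*E)
n(b) = 416/3 (n(b) = (3² + 5*3 + 5*(4/3) + 3*(4/3))*4 = (9 + 15 + 20/3 + 4)*4 = (104/3)*4 = 416/3)
n(M(4))*37 = (416/3)*37 = 15392/3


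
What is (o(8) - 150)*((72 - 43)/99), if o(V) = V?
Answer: -4118/99 ≈ -41.596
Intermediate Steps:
(o(8) - 150)*((72 - 43)/99) = (8 - 150)*((72 - 43)/99) = -4118/99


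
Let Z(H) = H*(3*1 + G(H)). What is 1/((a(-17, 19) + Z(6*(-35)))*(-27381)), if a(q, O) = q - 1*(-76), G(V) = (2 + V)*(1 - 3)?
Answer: 1/2407638711 ≈ 4.1534e-10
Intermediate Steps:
G(V) = -4 - 2*V (G(V) = (2 + V)*(-2) = -4 - 2*V)
a(q, O) = 76 + q (a(q, O) = q + 76 = 76 + q)
Z(H) = H*(-1 - 2*H) (Z(H) = H*(3*1 + (-4 - 2*H)) = H*(3 + (-4 - 2*H)) = H*(-1 - 2*H))
1/((a(-17, 19) + Z(6*(-35)))*(-27381)) = 1/(((76 - 17) - 6*(-35)*(1 + 2*(6*(-35))))*(-27381)) = -1/27381/(59 - 1*(-210)*(1 + 2*(-210))) = -1/27381/(59 - 1*(-210)*(1 - 420)) = -1/27381/(59 - 1*(-210)*(-419)) = -1/27381/(59 - 87990) = -1/27381/(-87931) = -1/87931*(-1/27381) = 1/2407638711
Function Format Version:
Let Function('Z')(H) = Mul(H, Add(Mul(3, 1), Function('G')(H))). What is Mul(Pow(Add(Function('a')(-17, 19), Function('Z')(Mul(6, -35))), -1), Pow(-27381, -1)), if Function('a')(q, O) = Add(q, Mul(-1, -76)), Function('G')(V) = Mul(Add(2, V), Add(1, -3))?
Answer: Rational(1, 2407638711) ≈ 4.1534e-10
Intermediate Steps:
Function('G')(V) = Add(-4, Mul(-2, V)) (Function('G')(V) = Mul(Add(2, V), -2) = Add(-4, Mul(-2, V)))
Function('a')(q, O) = Add(76, q) (Function('a')(q, O) = Add(q, 76) = Add(76, q))
Function('Z')(H) = Mul(H, Add(-1, Mul(-2, H))) (Function('Z')(H) = Mul(H, Add(Mul(3, 1), Add(-4, Mul(-2, H)))) = Mul(H, Add(3, Add(-4, Mul(-2, H)))) = Mul(H, Add(-1, Mul(-2, H))))
Mul(Pow(Add(Function('a')(-17, 19), Function('Z')(Mul(6, -35))), -1), Pow(-27381, -1)) = Mul(Pow(Add(Add(76, -17), Mul(-1, Mul(6, -35), Add(1, Mul(2, Mul(6, -35))))), -1), Pow(-27381, -1)) = Mul(Pow(Add(59, Mul(-1, -210, Add(1, Mul(2, -210)))), -1), Rational(-1, 27381)) = Mul(Pow(Add(59, Mul(-1, -210, Add(1, -420))), -1), Rational(-1, 27381)) = Mul(Pow(Add(59, Mul(-1, -210, -419)), -1), Rational(-1, 27381)) = Mul(Pow(Add(59, -87990), -1), Rational(-1, 27381)) = Mul(Pow(-87931, -1), Rational(-1, 27381)) = Mul(Rational(-1, 87931), Rational(-1, 27381)) = Rational(1, 2407638711)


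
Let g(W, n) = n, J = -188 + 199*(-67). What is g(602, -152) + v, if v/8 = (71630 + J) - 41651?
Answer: 131512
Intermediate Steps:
J = -13521 (J = -188 - 13333 = -13521)
v = 131664 (v = 8*((71630 - 13521) - 41651) = 8*(58109 - 41651) = 8*16458 = 131664)
g(602, -152) + v = -152 + 131664 = 131512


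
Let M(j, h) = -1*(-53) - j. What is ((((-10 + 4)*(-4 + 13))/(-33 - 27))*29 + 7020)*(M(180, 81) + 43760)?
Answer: 3074424813/10 ≈ 3.0744e+8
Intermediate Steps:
M(j, h) = 53 - j
((((-10 + 4)*(-4 + 13))/(-33 - 27))*29 + 7020)*(M(180, 81) + 43760) = ((((-10 + 4)*(-4 + 13))/(-33 - 27))*29 + 7020)*((53 - 1*180) + 43760) = ((-6*9/(-60))*29 + 7020)*((53 - 180) + 43760) = (-54*(-1/60)*29 + 7020)*(-127 + 43760) = ((9/10)*29 + 7020)*43633 = (261/10 + 7020)*43633 = (70461/10)*43633 = 3074424813/10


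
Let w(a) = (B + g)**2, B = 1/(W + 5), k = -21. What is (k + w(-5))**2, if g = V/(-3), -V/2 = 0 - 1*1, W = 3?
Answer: 142253329/331776 ≈ 428.76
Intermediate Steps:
V = 2 (V = -2*(0 - 1*1) = -2*(0 - 1) = -2*(-1) = 2)
g = -2/3 (g = 2/(-3) = 2*(-1/3) = -2/3 ≈ -0.66667)
B = 1/8 (B = 1/(3 + 5) = 1/8 ≈ 0.12500)
w(a) = 169/576 (w(a) = (1/8 - 2/3)**2 = (-13/24)**2 = 169/576)
(k + w(-5))**2 = (-21 + 169/576)**2 = (-11927/576)**2 = 142253329/331776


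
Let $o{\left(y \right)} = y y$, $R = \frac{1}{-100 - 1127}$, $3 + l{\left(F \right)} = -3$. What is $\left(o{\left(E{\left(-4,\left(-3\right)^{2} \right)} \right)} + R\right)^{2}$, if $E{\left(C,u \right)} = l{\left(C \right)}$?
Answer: $\frac{1951077241}{1505529} \approx 1295.9$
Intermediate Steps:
$l{\left(F \right)} = -6$ ($l{\left(F \right)} = -3 - 3 = -6$)
$E{\left(C,u \right)} = -6$
$R = - \frac{1}{1227}$ ($R = \frac{1}{-1227} = - \frac{1}{1227} \approx -0.000815$)
$o{\left(y \right)} = y^{2}$
$\left(o{\left(E{\left(-4,\left(-3\right)^{2} \right)} \right)} + R\right)^{2} = \left(\left(-6\right)^{2} - \frac{1}{1227}\right)^{2} = \left(36 - \frac{1}{1227}\right)^{2} = \left(\frac{44171}{1227}\right)^{2} = \frac{1951077241}{1505529}$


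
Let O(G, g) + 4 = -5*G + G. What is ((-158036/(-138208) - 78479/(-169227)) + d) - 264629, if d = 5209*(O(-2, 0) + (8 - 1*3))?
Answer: -1273191749587441/5847131304 ≈ -2.1775e+5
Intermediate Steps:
O(G, g) = -4 - 4*G (O(G, g) = -4 + (-5*G + G) = -4 - 4*G)
d = 46881 (d = 5209*((-4 - 4*(-2)) + (8 - 1*3)) = 5209*((-4 + 8) + (8 - 3)) = 5209*(4 + 5) = 5209*9 = 46881)
((-158036/(-138208) - 78479/(-169227)) + d) - 264629 = ((-158036/(-138208) - 78479/(-169227)) + 46881) - 264629 = ((-158036*(-1/138208) - 78479*(-1/169227)) + 46881) - 264629 = ((39509/34552 + 78479/169227) + 46881) - 264629 = (9397595951/5847131304 + 46881) - 264629 = 274128760258775/5847131304 - 264629 = -1273191749587441/5847131304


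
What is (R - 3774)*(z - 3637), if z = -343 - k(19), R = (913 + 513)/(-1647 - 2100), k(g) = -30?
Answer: 55863285800/3747 ≈ 1.4909e+7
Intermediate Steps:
R = -1426/3747 (R = 1426/(-3747) = 1426*(-1/3747) = -1426/3747 ≈ -0.38057)
z = -313 (z = -343 - 1*(-30) = -343 + 30 = -313)
(R - 3774)*(z - 3637) = (-1426/3747 - 3774)*(-313 - 3637) = -14142604/3747*(-3950) = 55863285800/3747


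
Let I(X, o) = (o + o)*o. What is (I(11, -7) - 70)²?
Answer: 784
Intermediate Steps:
I(X, o) = 2*o² (I(X, o) = (2*o)*o = 2*o²)
(I(11, -7) - 70)² = (2*(-7)² - 70)² = (2*49 - 70)² = (98 - 70)² = 28² = 784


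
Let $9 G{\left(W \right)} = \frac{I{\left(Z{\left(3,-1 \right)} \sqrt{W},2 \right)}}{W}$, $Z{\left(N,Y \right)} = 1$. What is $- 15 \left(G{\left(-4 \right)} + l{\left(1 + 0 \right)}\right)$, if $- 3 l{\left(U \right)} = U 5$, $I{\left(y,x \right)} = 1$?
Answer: $\frac{305}{12} \approx 25.417$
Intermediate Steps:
$l{\left(U \right)} = - \frac{5 U}{3}$ ($l{\left(U \right)} = - \frac{U 5}{3} = - \frac{5 U}{3}$)
$G{\left(W \right)} = \frac{1}{9 W}$ ($G{\left(W \right)} = \frac{1 \frac{1}{W}}{9} = \frac{1}{9 W}$)
$- 15 \left(G{\left(-4 \right)} + l{\left(1 + 0 \right)}\right) = - 15 \left(\frac{1}{9 \left(-4\right)} - \frac{5 \left(1 + 0\right)}{3}\right) = - 15 \left(\frac{1}{9} \left(- \frac{1}{4}\right) - \frac{5}{3}\right) = - 15 \left(- \frac{1}{36} - \frac{5}{3}\right) = \left(-15\right) \left(- \frac{61}{36}\right) = \frac{305}{12}$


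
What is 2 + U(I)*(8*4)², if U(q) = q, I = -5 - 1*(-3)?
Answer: -2046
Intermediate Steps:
I = -2 (I = -5 + 3 = -2)
2 + U(I)*(8*4)² = 2 - 2*(8*4)² = 2 - 2*32² = 2 - 2*1024 = 2 - 2048 = -2046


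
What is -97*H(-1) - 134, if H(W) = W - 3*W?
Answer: -328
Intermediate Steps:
H(W) = -2*W
-97*H(-1) - 134 = -(-194)*(-1) - 134 = -97*2 - 134 = -194 - 134 = -328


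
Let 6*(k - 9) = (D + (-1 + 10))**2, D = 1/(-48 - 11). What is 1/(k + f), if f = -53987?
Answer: -10443/563551804 ≈ -1.8531e-5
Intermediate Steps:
D = -1/59 (D = 1/(-59) = -1/59 ≈ -0.016949)
k = 234437/10443 (k = 9 + (-1/59 + (-1 + 10))**2/6 = 9 + (-1/59 + 9)**2/6 = 9 + (530/59)**2/6 = 9 + (1/6)*(280900/3481) = 9 + 140450/10443 = 234437/10443 ≈ 22.449)
1/(k + f) = 1/(234437/10443 - 53987) = 1/(-563551804/10443) = -10443/563551804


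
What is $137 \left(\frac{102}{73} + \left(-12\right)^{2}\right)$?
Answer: $\frac{1454118}{73} \approx 19919.0$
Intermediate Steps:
$137 \left(\frac{102}{73} + \left(-12\right)^{2}\right) = 137 \left(102 \cdot \frac{1}{73} + 144\right) = 137 \left(\frac{102}{73} + 144\right) = 137 \cdot \frac{10614}{73} = \frac{1454118}{73}$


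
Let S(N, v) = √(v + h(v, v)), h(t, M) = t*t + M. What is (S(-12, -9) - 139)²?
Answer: 19384 - 834*√7 ≈ 17177.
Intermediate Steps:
h(t, M) = M + t² (h(t, M) = t² + M = M + t²)
S(N, v) = √(v² + 2*v) (S(N, v) = √(v + (v + v²)) = √(v² + 2*v))
(S(-12, -9) - 139)² = (√(-9*(2 - 9)) - 139)² = (√(-9*(-7)) - 139)² = (√63 - 139)² = (3*√7 - 139)² = (-139 + 3*√7)²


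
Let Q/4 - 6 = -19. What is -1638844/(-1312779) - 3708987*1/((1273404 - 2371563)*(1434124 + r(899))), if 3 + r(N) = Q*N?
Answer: 64022454310733179/51284423440839927 ≈ 1.2484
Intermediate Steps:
Q = -52 (Q = 24 + 4*(-19) = 24 - 76 = -52)
r(N) = -3 - 52*N
-1638844/(-1312779) - 3708987*1/((1273404 - 2371563)*(1434124 + r(899))) = -1638844/(-1312779) - 3708987*1/((1273404 - 2371563)*(1434124 + (-3 - 52*899))) = -1638844*(-1/1312779) - 3708987*(-1/(1098159*(1434124 + (-3 - 46748)))) = 1638844/1312779 - 3708987*(-1/(1098159*(1434124 - 46751))) = 1638844/1312779 - 3708987/(1387373*(-1098159)) = 1638844/1312779 - 3708987/(-1523556146307) = 1638844/1312779 - 3708987*(-1/1523556146307) = 1638844/1312779 + 1236329/507852048769 = 64022454310733179/51284423440839927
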